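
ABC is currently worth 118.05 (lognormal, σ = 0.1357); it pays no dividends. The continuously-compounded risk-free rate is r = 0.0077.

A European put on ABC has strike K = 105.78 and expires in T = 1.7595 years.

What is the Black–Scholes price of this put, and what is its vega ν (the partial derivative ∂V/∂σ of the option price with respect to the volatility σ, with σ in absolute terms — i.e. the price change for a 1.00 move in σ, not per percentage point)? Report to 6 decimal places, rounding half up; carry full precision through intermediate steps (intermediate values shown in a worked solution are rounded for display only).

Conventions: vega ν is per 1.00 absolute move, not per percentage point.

σ√T = 0.1357·√1.7595 = 0.180001
d₁ = (ln(S/K) + (r+σ²/2)T) / (σ√T) = (ln(118.05/105.78) + (0.0077+0.1357²/2)·1.7595) / 0.180001 = (0.109747 + 0.029748) / 0.180001 = 0.774969
d₂ = d₁ − σ√T = 0.774969 − 0.180001 = 0.594968
e^{−rT} = 0.986543
N(−d₁) = 0.219179,  N(−d₂) = 0.275932
Put price V = K·e^{−rT}·N(−d₂) − S·N(−d₁) = 28.795340 − 25.874072 = 2.921268
φ(d₁) = (1/√(2π))·e^{−d₁²/2} = 0.295458
ν = S·φ(d₁)·√T = 46.265471

price = 2.921268
ν = 46.265471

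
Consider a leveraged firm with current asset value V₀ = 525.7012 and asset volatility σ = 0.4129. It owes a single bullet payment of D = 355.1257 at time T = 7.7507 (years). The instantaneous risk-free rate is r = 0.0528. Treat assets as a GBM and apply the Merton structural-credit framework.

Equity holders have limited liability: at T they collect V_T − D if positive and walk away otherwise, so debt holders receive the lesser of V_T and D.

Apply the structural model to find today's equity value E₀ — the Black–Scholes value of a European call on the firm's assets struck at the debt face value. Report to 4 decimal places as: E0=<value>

Apply the equity-as-call identities (strike 355.1257, horizon 7.7507 years):
d₁ = [ln(V₀/D) + (r + σ²/2)T] / (σ√T)
   = [ln(525.7012/355.1257) + (0.0528 + 0.5·0.4129²)·7.7507] / (0.4129·√7.7507)
   = [0.392261 + 1.069931] / 1.149517 = 1.272006
d₂ = d₁ − σ√T = 1.272006 − 1.149517 = 0.122489
N(d₁) = 0.898315,  N(d₂) = 0.548744,  e^(−rT) = 0.664157
E₀ = V₀·N(d₁) − D·e^(−rT)·N(d₂)
   = 525.7012·0.898315 − 355.1257·0.664157·0.548744 = 342.818673

E0=342.8187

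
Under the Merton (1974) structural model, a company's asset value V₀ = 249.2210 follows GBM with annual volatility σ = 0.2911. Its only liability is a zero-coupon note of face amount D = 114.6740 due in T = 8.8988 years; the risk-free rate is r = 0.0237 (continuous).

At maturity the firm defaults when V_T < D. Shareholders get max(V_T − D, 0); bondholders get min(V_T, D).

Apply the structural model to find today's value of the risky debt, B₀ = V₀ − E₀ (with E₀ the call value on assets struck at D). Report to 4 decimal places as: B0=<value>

Work the structural quantities from V₀ = 249.2210 against face 114.6740:
d₁ = [ln(V₀/D) + (r + σ²/2)T] / (σ√T)
   = [ln(249.2210/114.6740) + (0.0237 + 0.5·0.2911²)·8.8988] / (0.2911·√8.8988)
   = [0.776247 + 0.587940] / 0.868376 = 1.570963
d₂ = d₁ − σ√T = 1.570963 − 0.868376 = 0.702587
N(d₁) = 0.941904,  N(d₂) = 0.758843,  e^(−rT) = 0.809854
E₀ = V₀·N(d₁) − D·e^(−rT)·N(d₂)
   = 249.2210·0.941904 − 114.6740·0.809854·0.758843 = 164.269197
B₀ = V₀ − E₀ = 249.2210 − 164.269197 = 84.951803

B0=84.9518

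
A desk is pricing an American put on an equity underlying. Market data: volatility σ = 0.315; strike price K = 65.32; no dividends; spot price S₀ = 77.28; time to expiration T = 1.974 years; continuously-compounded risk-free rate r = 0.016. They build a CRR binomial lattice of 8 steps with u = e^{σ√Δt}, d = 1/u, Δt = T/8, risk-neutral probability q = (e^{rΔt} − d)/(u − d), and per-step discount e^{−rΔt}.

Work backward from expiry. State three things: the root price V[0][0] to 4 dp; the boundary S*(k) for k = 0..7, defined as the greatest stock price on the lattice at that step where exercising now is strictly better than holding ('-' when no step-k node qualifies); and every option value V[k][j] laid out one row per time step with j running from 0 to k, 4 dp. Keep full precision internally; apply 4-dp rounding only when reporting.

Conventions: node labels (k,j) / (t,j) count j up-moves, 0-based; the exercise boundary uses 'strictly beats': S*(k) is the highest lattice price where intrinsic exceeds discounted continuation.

price = 6.9625
boundary = - - - - - 35.3420 41.3281 48.3283
tree:
6.9625
9.9448 3.7052
13.8206 5.7192 1.4971
18.6014 8.6211 2.5409 0.3491
24.1208 12.6208 4.2467 0.6658 0.0000
29.9780 17.8108 6.9564 1.2697 0.0000 0.0000
35.0972 23.9919 11.0881 2.4214 0.0000 0.0000 0.0000
39.4748 29.9780 16.9917 4.6176 0.0000 0.0000 0.0000 0.0000
43.2184 35.0972 23.9919 8.8059 0.0000 0.0000 0.0000 0.0000 0.0000

Δt=0.24675  u=1.16938  d=0.85515  q=0.47355  discount=0.99606
step 8 (expiry): payoffs max(K−S,0) = 43.2184 35.0972 23.9919 8.8059 0.0000 0.0000 0.0000 0.0000 0.0000
step 7: (k=7,j=0): S=25.8452, K−S=39.4748, hold=39.2174 ⇒ V=39.4748 exercise | (k=7,j=1): S=35.3420, K−S=29.9780, hold=29.7207 ⇒ V=29.9780 exercise | (k=7,j=2): S=48.3283, K−S=16.9917, hold=16.7344 ⇒ V=16.9917 exercise | (k=7,j=3): S=66.0864, K−S=0.0000, hold=4.6176 ⇒ V=4.6176 continue | (k=7,j=4): S=90.3696, K−S=0.0000, hold=0.0000 ⇒ V=0.0000 continue | (k=7,j=5): S=123.5757, K−S=0.0000, hold=0.0000 ⇒ V=0.0000 continue | (k=7,j=6): S=168.9833, K−S=0.0000, hold=0.0000 ⇒ V=0.0000 continue | (k=7,j=7): S=231.0757, K−S=0.0000, hold=0.0000 ⇒ V=0.0000 continue  boundary S*=48.3283
step 6: (k=6,j=0): S=30.2228, K−S=35.0972, hold=34.8398 ⇒ V=35.0972 exercise | (k=6,j=1): S=41.3281, K−S=23.9919, hold=23.7345 ⇒ V=23.9919 exercise | (k=6,j=2): S=56.5141, K−S=8.8059, hold=11.0881 ⇒ V=11.0881 continue | (k=6,j=3): S=77.2800, K−S=0.0000, hold=2.4214 ⇒ V=2.4214 continue | (k=6,j=4): S=105.6763, K−S=0.0000, hold=0.0000 ⇒ V=0.0000 continue | (k=6,j=5): S=144.5068, K−S=0.0000, hold=0.0000 ⇒ V=0.0000 continue | (k=6,j=6): S=197.6055, K−S=0.0000, hold=0.0000 ⇒ V=0.0000 continue  boundary S*=41.3281
step 5: (k=5,j=0): S=35.3420, K−S=29.9780, hold=29.7207 ⇒ V=29.9780 exercise | (k=5,j=1): S=48.3283, K−S=16.9917, hold=17.8108 ⇒ V=17.8108 continue | (k=5,j=2): S=66.0864, K−S=0.0000, hold=6.9564 ⇒ V=6.9564 continue | (k=5,j=3): S=90.3696, K−S=0.0000, hold=1.2697 ⇒ V=1.2697 continue | (k=5,j=4): S=123.5757, K−S=0.0000, hold=0.0000 ⇒ V=0.0000 continue | (k=5,j=5): S=168.9833, K−S=0.0000, hold=0.0000 ⇒ V=0.0000 continue  boundary S*=35.3420
step 4: (k=4,j=0): S=41.3281, K−S=23.9919, hold=24.1208 ⇒ V=24.1208 continue | (k=4,j=1): S=56.5141, K−S=8.8059, hold=12.6208 ⇒ V=12.6208 continue | (k=4,j=2): S=77.2800, K−S=0.0000, hold=4.2467 ⇒ V=4.2467 continue | (k=4,j=3): S=105.6763, K−S=0.0000, hold=0.6658 ⇒ V=0.6658 continue | (k=4,j=4): S=144.5068, K−S=0.0000, hold=0.0000 ⇒ V=0.0000 continue  boundary S*=-
step 3: (k=3,j=0): S=48.3283, K−S=16.9917, hold=18.6014 ⇒ V=18.6014 continue | (k=3,j=1): S=66.0864, K−S=0.0000, hold=8.6211 ⇒ V=8.6211 continue | (k=3,j=2): S=90.3696, K−S=0.0000, hold=2.5409 ⇒ V=2.5409 continue | (k=3,j=3): S=123.5757, K−S=0.0000, hold=0.3491 ⇒ V=0.3491 continue  boundary S*=-
step 2: (k=2,j=0): S=56.5141, K−S=8.8059, hold=13.8206 ⇒ V=13.8206 continue | (k=2,j=1): S=77.2800, K−S=0.0000, hold=5.7192 ⇒ V=5.7192 continue | (k=2,j=2): S=105.6763, K−S=0.0000, hold=1.4971 ⇒ V=1.4971 continue  boundary S*=-
step 1: (k=1,j=0): S=66.0864, K−S=0.0000, hold=9.9448 ⇒ V=9.9448 continue | (k=1,j=1): S=90.3696, K−S=0.0000, hold=3.7052 ⇒ V=3.7052 continue  boundary S*=-
step 0: (k=0,j=0): S=77.2800, K−S=0.0000, hold=6.9625 ⇒ V=6.9625 continue  boundary S*=-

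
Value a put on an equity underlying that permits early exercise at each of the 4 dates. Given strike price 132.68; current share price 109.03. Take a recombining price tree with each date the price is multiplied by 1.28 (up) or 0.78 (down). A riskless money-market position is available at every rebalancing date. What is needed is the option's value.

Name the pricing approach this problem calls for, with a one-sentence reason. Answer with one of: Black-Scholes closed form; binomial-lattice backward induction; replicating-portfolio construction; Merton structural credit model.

framework: binomial-lattice backward induction

Key observation: an American put (K = 132.68, S₀ = 109.03) on a 4-date tree has no closed form — the optimal stopping decision is embedded and must be resolved recursively from expiry.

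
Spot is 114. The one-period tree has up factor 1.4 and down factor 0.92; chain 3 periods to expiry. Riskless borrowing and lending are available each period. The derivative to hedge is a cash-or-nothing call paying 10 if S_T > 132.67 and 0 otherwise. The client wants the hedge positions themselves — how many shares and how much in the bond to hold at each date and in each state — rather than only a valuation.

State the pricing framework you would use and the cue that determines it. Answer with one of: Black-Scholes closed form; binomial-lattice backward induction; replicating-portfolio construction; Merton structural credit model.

Key observation: a price alone would not answer the question — the per-node share/bond construction on the spot-114, 1.4/0.92 tree is required, and only the replicating-portfolio method yields it.

framework: replicating-portfolio construction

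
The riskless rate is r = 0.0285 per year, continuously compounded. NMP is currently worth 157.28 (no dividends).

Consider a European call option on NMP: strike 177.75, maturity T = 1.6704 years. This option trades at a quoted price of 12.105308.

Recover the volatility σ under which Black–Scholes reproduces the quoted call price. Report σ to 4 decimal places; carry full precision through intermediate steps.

At σ = 0.2089 the Black–Scholes value reproduces the quote:
σ√T = 0.2089·√1.6704 = 0.269991
d₁ = (ln(S/K) + (r+σ²/2)T) / (σ√T) = (ln(157.28/177.75) + (0.0285+0.2089²/2)·1.6704) / 0.269991 = (-0.122350 + 0.084054) / 0.269991 = -0.141844
d₂ = d₁ − σ√T = -0.141844 − 0.269991 = -0.411835
e^{−rT} = 0.953509
N(d₁) = 0.443602,  N(d₂) = 0.340230
V = S·N(d₁) − K·e^{−rT}·N(d₂) = 69.769663 − 57.664355 = 12.105308 (matching the quote); vega is positive throughout, so no other σ reproduces this price

sigma = 0.2089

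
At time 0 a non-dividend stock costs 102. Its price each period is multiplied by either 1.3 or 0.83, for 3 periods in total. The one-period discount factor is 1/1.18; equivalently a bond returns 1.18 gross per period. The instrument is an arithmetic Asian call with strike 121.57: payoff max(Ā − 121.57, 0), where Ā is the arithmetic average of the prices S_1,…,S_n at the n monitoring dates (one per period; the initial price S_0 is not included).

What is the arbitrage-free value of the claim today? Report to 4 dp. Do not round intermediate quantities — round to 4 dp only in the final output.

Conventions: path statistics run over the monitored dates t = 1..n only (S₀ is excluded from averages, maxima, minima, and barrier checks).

Set p* = 0.7447 (from d < R < u); the path-dependent value is the discounted p*-expectation over all price paths.
Enumerate all 2^3 = 8 price paths (U = up ×1.3, D = down ×0.83); each path with k up-moves has probability p*^k·(1−p*)^(3−k).
DDD: Ā=71.0834, payoff=0.0000, prob=0.016644
UDD: Ā=111.3354, payoff=0.0000, prob=0.048544
DUD: Ā=95.3554, payoff=0.0000, prob=0.048544
UUD: Ā=149.3518, payoff=27.7818, prob=0.141587
DDU: Ā=82.0920, payoff=0.0000, prob=0.048544
UDU: Ā=128.5778, payoff=7.0078, prob=0.141587
DUU: Ā=112.5978, payoff=0.0000, prob=0.141587
UUU: Ā=176.3580, payoff=54.7880, prob=0.412962
Price = Σ prob·payoff / R^3 = 27.551146 / 1.643032 = 16.7685

price = 16.7685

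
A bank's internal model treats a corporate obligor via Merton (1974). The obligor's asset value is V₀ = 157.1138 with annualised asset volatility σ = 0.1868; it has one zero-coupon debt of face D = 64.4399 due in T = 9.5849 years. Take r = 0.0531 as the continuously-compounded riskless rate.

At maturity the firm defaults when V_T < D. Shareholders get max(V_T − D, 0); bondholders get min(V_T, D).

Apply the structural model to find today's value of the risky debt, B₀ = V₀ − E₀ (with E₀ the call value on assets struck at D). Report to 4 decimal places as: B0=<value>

Equity is a call on the firm's assets struck at D = 64.4399:
d₁ = [ln(V₀/D) + (r + σ²/2)T] / (σ√T)
   = [ln(157.1138/64.4399) + (0.0531 + 0.5·0.1868²)·9.5849] / (0.1868·√9.5849)
   = [0.891237 + 0.676187] / 0.578323 = 2.710291
d₂ = d₁ − σ√T = 2.710291 − 0.578323 = 2.131968
N(d₁) = 0.996639,  N(d₂) = 0.983495,  e^(−rT) = 0.601122
E₀ = V₀·N(d₁) − D·e^(−rT)·N(d₂)
   = 157.1138·0.996639 − 64.4399·0.601122·0.983495 = 118.488829
B₀ = V₀ − E₀ = 157.1138 − 118.488829 = 38.624971

B0=38.6250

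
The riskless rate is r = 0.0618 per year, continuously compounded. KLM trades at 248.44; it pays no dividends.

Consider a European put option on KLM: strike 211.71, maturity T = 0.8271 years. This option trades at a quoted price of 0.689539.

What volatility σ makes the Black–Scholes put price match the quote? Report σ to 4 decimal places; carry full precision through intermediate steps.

sigma = 0.1453

At σ = 0.1453 the Black–Scholes value reproduces the quote:
σ√T = 0.1453·√0.8271 = 0.132143
d₁ = (ln(S/K) + (r+σ²/2)T) / (σ√T) = (ln(248.44/211.71) + (0.0618+0.1453²/2)·0.8271) / 0.132143 = (0.159984 + 0.059846) / 0.132143 = 1.663572
d₂ = d₁ − σ√T = 1.663572 − 0.132143 = 1.531429
e^{−rT} = 0.950170
N(−d₁) = 0.048099,  N(−d₂) = 0.062832
V = K·e^{−rT}·N(−d₂) − S·N(−d₁) = 12.639252 − 11.949713 = 0.689539 (matching the quote); vega is positive throughout, so no other σ reproduces this price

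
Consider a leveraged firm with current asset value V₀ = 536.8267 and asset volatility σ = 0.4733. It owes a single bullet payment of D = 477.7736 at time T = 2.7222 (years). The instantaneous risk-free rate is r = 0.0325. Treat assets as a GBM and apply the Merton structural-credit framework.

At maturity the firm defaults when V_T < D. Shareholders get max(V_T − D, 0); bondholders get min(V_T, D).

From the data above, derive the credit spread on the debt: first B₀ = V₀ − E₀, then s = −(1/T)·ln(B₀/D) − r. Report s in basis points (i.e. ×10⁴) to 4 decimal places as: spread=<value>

Equity is a call on the firm's assets struck at D = 477.7736:
d₁ = [ln(V₀/D) + (r + σ²/2)T] / (σ√T)
   = [ln(536.8267/477.7736) + (0.0325 + 0.5·0.4733²)·2.7222] / (0.4733·√2.7222)
   = [0.116538 + 0.393375] / 0.780902 = 0.652981
d₂ = d₁ − σ√T = 0.652981 − 0.780902 = -0.127921
N(d₁) = 0.743116,  N(d₂) = 0.449106,  e^(−rT) = 0.915329
E₀ = V₀·N(d₁) − D·e^(−rT)·N(d₂)
   = 536.8267·0.743116 − 477.7736·0.915329·0.449106 = 202.521382
B₀ = V₀ − E₀ = 536.8267 − 202.521382 = 334.305318
spread = −(1/T)·ln(B₀/D) − r = −(1/2.7222)·ln(334.305318/477.7736) − 0.0325 = 0.09867415
in basis points: 0.09867415 × 10⁴ = 986.7415 bp

spread=986.7415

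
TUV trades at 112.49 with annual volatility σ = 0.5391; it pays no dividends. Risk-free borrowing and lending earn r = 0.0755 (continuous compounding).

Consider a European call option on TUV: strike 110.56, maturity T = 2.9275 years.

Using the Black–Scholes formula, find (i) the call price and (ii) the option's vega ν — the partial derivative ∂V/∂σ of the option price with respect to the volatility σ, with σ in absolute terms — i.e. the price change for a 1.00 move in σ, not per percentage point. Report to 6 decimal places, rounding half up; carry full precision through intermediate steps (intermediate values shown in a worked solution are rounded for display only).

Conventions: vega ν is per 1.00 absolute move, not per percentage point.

price = 48.759620
ν = 59.269869

σ√T = 0.5391·√2.9275 = 0.922397
d₁ = (ln(S/K) + (r+σ²/2)T) / (σ√T) = (ln(112.49/110.56) + (0.0755+0.5391²/2)·2.9275) / 0.922397 = (0.017306 + 0.646434) / 0.922397 = 0.719582
d₂ = d₁ − σ√T = 0.719582 − 0.922397 = -0.202815
e^{−rT} = 0.801696
N(d₁) = 0.764109,  N(d₂) = 0.419640
Call price V = S·N(d₁) − K·e^{−rT}·N(d₂) = 85.954599 − 37.194980 = 48.759620
φ(d₁) = (1/√(2π))·e^{−d₁²/2} = 0.307944
ν = S·φ(d₁)·√T = 59.269869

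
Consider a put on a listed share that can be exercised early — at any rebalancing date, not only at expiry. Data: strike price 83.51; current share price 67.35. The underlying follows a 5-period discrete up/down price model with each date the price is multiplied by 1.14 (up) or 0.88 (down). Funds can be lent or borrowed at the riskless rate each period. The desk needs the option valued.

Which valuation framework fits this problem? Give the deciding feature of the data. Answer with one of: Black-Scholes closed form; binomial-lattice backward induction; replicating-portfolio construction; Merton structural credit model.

framework: binomial-lattice backward induction

Key observation: early exercise of the strike-83.51 put must be checked at each of the 5 dates (spot 67.35), which forces a node-by-node comparison of intrinsic and continuation value backward from expiry.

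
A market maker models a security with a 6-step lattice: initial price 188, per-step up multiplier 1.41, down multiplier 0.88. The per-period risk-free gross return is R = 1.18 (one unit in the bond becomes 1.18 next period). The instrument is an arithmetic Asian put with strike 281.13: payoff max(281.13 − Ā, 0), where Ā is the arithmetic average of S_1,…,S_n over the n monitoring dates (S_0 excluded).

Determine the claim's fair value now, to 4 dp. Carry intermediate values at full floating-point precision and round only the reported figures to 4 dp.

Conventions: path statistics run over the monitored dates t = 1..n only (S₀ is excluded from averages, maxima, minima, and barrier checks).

Under the martingale measure an up-move has probability p* = 0.5660; value the claim as the probability-weighted average of per-path payoffs, discounted 6 periods at R = 1.18.
Enumerate all 2^6 = 64 price paths (U = up ×1.41, D = down ×0.88); each path with k up-moves has probability p*^k·(1−p*)^(6−k).
DDDDDD: Ā=123.0680, payoff=158.0620, prob=0.006679
UDDDDD: Ā=197.1886, payoff=83.9414, prob=0.008712
DUDDDD: Ā=180.5819, payoff=100.5481, prob=0.008712
UUDDDD: Ā=289.3414, payoff=0.0000, prob=0.011363
DDUDDD: Ā=165.9680, payoff=115.1620, prob=0.008712
UDUDDD: Ā=265.9260, payoff=15.2040, prob=0.011363
DUUDDD: Ā=249.3194, payoff=31.8106, prob=0.011363
UUUDDD: Ā=399.4776, payoff=0.0000, prob=0.014821
DDDUDD: Ā=153.1078, payoff=128.0222, prob=0.008712
UDDUDD: Ā=245.3205, payoff=35.8095, prob=0.011363
DUDUDD: Ā=228.7138, payoff=52.4162, prob=0.011363
UUDUDD: Ā=366.4619, payoff=0.0000, prob=0.014821
DDUUDD: Ā=214.1000, payoff=67.0300, prob=0.011363
UDUUDD: Ā=343.0465, payoff=0.0000, prob=0.014821
DUUUDD: Ā=326.4399, payoff=0.0000, prob=0.014821
UUUUDD: Ā=523.0457, payoff=0.0000, prob=0.019332
DDDDUD: Ā=141.7908, payoff=139.3392, prob=0.008712
UDDDUD: Ā=227.1876, payoff=53.9424, prob=0.011363
DUDDUD: Ā=210.5809, payoff=70.5491, prob=0.011363
UUDDUD: Ā=337.4081, payoff=0.0000, prob=0.014821
DDUDUD: Ā=195.9671, payoff=85.1629, prob=0.011363
UDUDUD: Ā=313.9927, payoff=0.0000, prob=0.014821
DUUDUD: Ā=297.3860, payoff=0.0000, prob=0.014821
UUUDUD: Ā=476.4935, payoff=0.0000, prob=0.019332
DDDUUD: Ā=183.1069, payoff=98.0231, prob=0.011363
UDDUUD: Ā=293.3871, payoff=0.0000, prob=0.014821
DUDUUD: Ā=276.7805, payoff=4.3495, prob=0.014821
UUDUUD: Ā=443.4778, payoff=0.0000, prob=0.019332
DDUUUD: Ā=262.1666, payoff=18.9634, prob=0.014821
UDUUUD: Ā=420.0624, payoff=0.0000, prob=0.019332
DUUUUD: Ā=403.4557, payoff=0.0000, prob=0.019332
UUUUUD: Ā=646.4461, payoff=0.0000, prob=0.025216
DDDDDU: Ā=131.8319, payoff=149.2981, prob=0.008712
UDDDDU: Ā=211.2307, payoff=69.8993, prob=0.011363
DUDDDU: Ā=194.6240, payoff=86.5060, prob=0.011363
UUDDDU: Ā=311.8407, payoff=0.0000, prob=0.014821
DDUDDU: Ā=180.0101, payoff=101.1199, prob=0.011363
UDUDDU: Ā=288.4253, payoff=0.0000, prob=0.014821
DUUDDU: Ā=271.8187, payoff=9.3113, prob=0.014821
UUUDDU: Ā=435.5276, payoff=0.0000, prob=0.019332
DDDUDU: Ā=167.1499, payoff=113.9801, prob=0.011363
UDDUDU: Ā=267.8198, payoff=13.3102, prob=0.014821
DUDUDU: Ā=251.2131, payoff=29.9169, prob=0.014821
UUDUDU: Ā=402.5119, payoff=0.0000, prob=0.019332
DDUUDU: Ā=236.5992, payoff=44.5308, prob=0.014821
UDUUDU: Ā=379.0965, payoff=0.0000, prob=0.019332
DUUUDU: Ā=362.4899, payoff=0.0000, prob=0.019332
UUUUDU: Ā=580.8076, payoff=0.0000, prob=0.025216
DDDDUU: Ā=155.8330, payoff=125.2970, prob=0.011363
UDDDUU: Ā=249.6869, payoff=31.4431, prob=0.014821
DUDDUU: Ā=233.0802, payoff=48.0498, prob=0.014821
UUDDUU: Ā=373.4581, payoff=0.0000, prob=0.019332
DDUDUU: Ā=218.4664, payoff=62.6636, prob=0.014821
UDUDUU: Ā=350.0427, payoff=0.0000, prob=0.019332
DUUDUU: Ā=333.4360, payoff=0.0000, prob=0.019332
UUUDUU: Ā=534.2554, payoff=0.0000, prob=0.025216
DDDUUU: Ā=205.6062, payoff=75.5238, prob=0.014821
UDDUUU: Ā=329.4371, payoff=0.0000, prob=0.019332
DUDUUU: Ā=312.8305, payoff=0.0000, prob=0.019332
UUDUUU: Ā=501.2397, payoff=0.0000, prob=0.025216
DDUUUU: Ā=298.2166, payoff=0.0000, prob=0.019332
UDUUUU: Ā=477.8243, payoff=0.0000, prob=0.025216
DUUUUU: Ā=461.2177, payoff=0.0000, prob=0.025216
UUUUUU: Ā=738.9965, payoff=0.0000, prob=0.032891
Price = Σ prob·payoff / R^6 = 23.746457 / 2.699554 = 8.7964

price = 8.7964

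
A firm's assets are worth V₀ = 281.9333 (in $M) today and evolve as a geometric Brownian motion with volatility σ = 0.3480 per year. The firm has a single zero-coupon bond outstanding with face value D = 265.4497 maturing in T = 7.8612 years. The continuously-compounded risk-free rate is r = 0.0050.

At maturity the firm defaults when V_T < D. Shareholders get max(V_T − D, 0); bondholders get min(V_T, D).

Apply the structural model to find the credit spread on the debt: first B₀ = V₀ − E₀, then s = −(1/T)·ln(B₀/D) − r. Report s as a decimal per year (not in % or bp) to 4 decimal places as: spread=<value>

spread=0.0535

Equity is a call on the firm's assets struck at D = 265.4497:
d₁ = [ln(V₀/D) + (r + σ²/2)T] / (σ√T)
   = [ln(281.9333/265.4497) + (0.0050 + 0.5·0.3480²)·7.8612] / (0.3480·√7.8612)
   = [0.060245 + 0.515317] / 0.975717 = 0.589887
d₂ = d₁ − σ√T = 0.589887 − 0.975717 = -0.385830
N(d₁) = 0.722367,  N(d₂) = 0.349811,  e^(−rT) = 0.961456
E₀ = V₀·N(d₁) − D·e^(−rT)·N(d₂)
   = 281.9333·0.722367 − 265.4497·0.961456·0.349811 = 114.380959
B₀ = V₀ − E₀ = 281.9333 − 114.380959 = 167.552341
spread = −(1/T)·ln(B₀/D) − r = −(1/7.8612)·ln(167.552341/265.4497) − 0.0050 = 0.05353172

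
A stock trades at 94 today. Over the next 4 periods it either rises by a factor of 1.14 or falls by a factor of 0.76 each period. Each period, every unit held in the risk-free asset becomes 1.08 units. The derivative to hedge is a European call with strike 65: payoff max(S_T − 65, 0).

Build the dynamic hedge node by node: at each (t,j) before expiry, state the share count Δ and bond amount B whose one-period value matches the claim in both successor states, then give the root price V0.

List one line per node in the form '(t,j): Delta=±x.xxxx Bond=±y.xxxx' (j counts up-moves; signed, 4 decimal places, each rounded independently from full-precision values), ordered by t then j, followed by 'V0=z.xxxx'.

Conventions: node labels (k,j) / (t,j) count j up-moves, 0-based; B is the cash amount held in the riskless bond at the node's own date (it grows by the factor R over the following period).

(0,0): Delta=0.9735 Bond=-45.0946
(1,0): Delta=0.8368 Bond=-38.9389
(1,1): Delta=0.9906 Bond=-50.5328
(2,0): Delta=0.2102 Bond=-8.0297
(2,1): Delta=0.9152 Bond=-48.4336
(2,2): Delta=1.0000 Bond=-55.7270
(3,0): Delta=0.0000 Bond=0.0000
(3,1): Delta=0.2364 Bond=-10.2982
(3,2): Delta=1.0000 Bond=-60.1852
(3,3): Delta=1.0000 Bond=-60.1852
V0=46.4135

Since d<R<u, set p* = (R−d)/(u−d) = 0.8421; price each node as the discounted p*-expectation of its children.
At maturity the claim pays: V(4,0)=0.0000, V(4,1)=0.0000, V(4,2)=5.5610, V(4,3)=40.8415, V(4,4)=93.7623
  t=3,j=0: stock 41.2637 → up 47.0407 (V=0.0000), down 31.3604 (V=0.0000). Price 0.0000; hedge Δ=0.0000, bond B=0.0000.
  t=3,j=1: stock 61.8956 → up 70.5610 (V=5.5610), down 47.0407 (V=0.0000). Price 4.3361; hedge Δ=0.2364, bond B=-10.2982.
  t=3,j=2: stock 92.8434 → up 105.8415 (V=40.8415), down 70.5610 (V=5.5610). Price 32.6582; hedge Δ=1.0000, bond B=-60.1852.
  t=3,j=3: stock 139.2651 → up 158.7623 (V=93.7623), down 105.8415 (V=40.8415). Price 79.0800; hedge Δ=1.0000, bond B=-60.1852.
  t=2,j=0: stock 54.2944 → up 61.8956 (V=4.3361), down 41.2637 (V=0.0000). Price 3.3809; hedge Δ=0.2102, bond B=-8.0297.
  t=2,j=1: stock 81.4416 → up 92.8434 (V=32.6582), down 61.8956 (V=4.3361). Price 26.0984; hedge Δ=0.9152, bond B=-48.4336.
  t=2,j=2: stock 122.1624 → up 139.2651 (V=79.0800), down 92.8434 (V=32.6582). Price 66.4354; hedge Δ=1.0000, bond B=-55.7270.
  t=1,j=0: stock 71.4400 → up 81.4416 (V=26.0984), down 54.2944 (V=3.3809). Price 20.8440; hedge Δ=0.8368, bond B=-38.9389.
  t=1,j=1: stock 107.1600 → up 122.1624 (V=66.4354), down 81.4416 (V=26.0984). Price 55.6170; hedge Δ=0.9906, bond B=-50.5328.
  t=0,j=0: stock 94.0000 → up 107.1600 (V=55.6170), down 71.4400 (V=20.8440). Price 46.4135; hedge Δ=0.9735, bond B=-45.0946.
Verification: the root portfolio costs Δ(0,0)·S0 + B(0,0) = 46.4135, matching V0.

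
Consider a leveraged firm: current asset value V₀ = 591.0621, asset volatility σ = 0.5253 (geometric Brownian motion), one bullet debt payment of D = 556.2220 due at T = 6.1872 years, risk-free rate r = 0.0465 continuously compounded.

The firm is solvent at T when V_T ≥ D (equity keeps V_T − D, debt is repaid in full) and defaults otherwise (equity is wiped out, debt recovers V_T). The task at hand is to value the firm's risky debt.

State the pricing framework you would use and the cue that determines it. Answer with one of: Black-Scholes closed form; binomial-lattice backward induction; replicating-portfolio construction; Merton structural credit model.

framework: Merton structural credit model

Key observation: the data describe a firm's assets (V₀ = 591.0621, GBM) and a single zero-coupon debt of face 556.2220, so credit quantities follow from equity-as-call in the structural model.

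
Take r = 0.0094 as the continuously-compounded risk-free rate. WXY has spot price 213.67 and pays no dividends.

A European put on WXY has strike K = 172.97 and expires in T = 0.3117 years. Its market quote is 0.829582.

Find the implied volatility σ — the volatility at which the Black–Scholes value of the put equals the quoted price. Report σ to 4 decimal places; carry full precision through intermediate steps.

At σ = 0.2578 the Black–Scholes value reproduces the quote:
σ√T = 0.2578·√0.3117 = 0.143930
d₁ = (ln(S/K) + (r+σ²/2)T) / (σ√T) = (ln(213.67/172.97) + (0.0094+0.2578²/2)·0.3117) / 0.143930 = (0.211315 + 0.013288) / 0.143930 = 1.560498
d₂ = d₁ − σ√T = 1.560498 − 0.143930 = 1.416568
e^{−rT} = 0.997074
N(−d₁) = 0.059321,  N(−d₂) = 0.078305
V = K·e^{−rT}·N(−d₂) − S·N(−d₁) = 13.504721 − 12.675139 = 0.829582 (the quoted price), and the Black–Scholes price is strictly increasing in σ, so σ is unique

sigma = 0.2578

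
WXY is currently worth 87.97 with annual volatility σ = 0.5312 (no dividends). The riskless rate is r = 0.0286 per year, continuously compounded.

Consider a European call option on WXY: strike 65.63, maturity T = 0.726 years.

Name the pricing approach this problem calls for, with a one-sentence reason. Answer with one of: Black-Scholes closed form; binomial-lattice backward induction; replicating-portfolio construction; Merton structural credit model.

Key observation: a European claim on WXY (strike 65.63) — a lognormal (GBM) underlying with constant rate and volatility — has an exact closed-form value; no lattice or capital structure is involved.

framework: Black-Scholes closed form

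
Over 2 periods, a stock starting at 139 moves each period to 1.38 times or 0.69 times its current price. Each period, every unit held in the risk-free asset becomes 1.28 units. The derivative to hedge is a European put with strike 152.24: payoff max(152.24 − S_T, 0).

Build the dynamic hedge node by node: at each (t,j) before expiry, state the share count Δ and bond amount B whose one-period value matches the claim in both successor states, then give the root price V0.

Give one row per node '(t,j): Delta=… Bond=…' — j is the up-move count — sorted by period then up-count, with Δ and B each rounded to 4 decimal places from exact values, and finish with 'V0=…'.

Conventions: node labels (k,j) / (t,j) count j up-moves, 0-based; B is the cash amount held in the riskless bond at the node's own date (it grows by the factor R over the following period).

(0,0): Delta=-0.2166 Bond=34.2216
(1,0): Delta=-1.0000 Bond=118.9375
(1,1): Delta=-0.1502 Bond=31.0691
V0=4.1113

Arbitrage-free pricing uses the up-move probability p* = (R−d)/(u−d) = 0.8551, discounting each step at R = 1.28.
At maturity the claim pays: V(2,0)=86.0621, V(2,1)=19.8842, V(2,2)=0.0000
Node (1,0) S=95.9100: V=(p*·19.8842+(1−p*)·86.0621)/1.28=23.0275; Δ=(19.8842−86.0621)/(132.3558−66.1779)=-1.0000; B=V−Δ·S=118.9375
Node (1,1) S=191.8200: V=(p*·0.0000+(1−p*)·19.8842)/1.28=2.2514; Δ=(0.0000−19.8842)/(264.7116−132.3558)=-0.1502; B=V−Δ·S=31.0691
Node (0,0) S=139.0000: V=(p*·2.2514+(1−p*)·23.0275)/1.28=4.1113; Δ=(2.2514−23.0275)/(191.8200−95.9100)=-0.2166; B=V−Δ·S=34.2216
Sanity check at the root: Δ(0,0)·S0 + B(0,0) reproduces V0 = 4.1113.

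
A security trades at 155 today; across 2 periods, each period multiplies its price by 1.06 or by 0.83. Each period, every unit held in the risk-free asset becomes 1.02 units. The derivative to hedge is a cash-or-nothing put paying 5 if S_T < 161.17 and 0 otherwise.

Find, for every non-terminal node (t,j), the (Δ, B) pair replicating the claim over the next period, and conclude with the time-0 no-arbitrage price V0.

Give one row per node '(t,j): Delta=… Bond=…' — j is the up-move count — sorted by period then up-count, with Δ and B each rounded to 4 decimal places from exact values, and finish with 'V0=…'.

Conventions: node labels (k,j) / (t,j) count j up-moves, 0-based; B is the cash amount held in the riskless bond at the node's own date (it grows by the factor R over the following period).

(0,0): Delta=-0.1136 Bond=19.1325
(1,0): Delta=0.0000 Bond=4.9020
(1,1): Delta=-0.1323 Bond=22.5916
V0=1.5262

Under the risk-neutral measure, an up-move has probability p* = (R−d)/(u−d) = 0.8261 and values discount at R = 1.02.
Terminal payoffs: V(2,0)=5.0000, V(2,1)=5.0000, V(2,2)=0.0000
(1,0): S=128.6500. Δ = (V_up−V_dn)/(S_up−S_dn) = (5.0000−5.0000)/(136.3690−106.7795) = 0.0000. V = [p*·5.0000 + (1−p*)·5.0000]/1.02 = 4.9020. B = V − Δ·S = 4.9020.
(1,1): S=164.3000. Δ = (V_up−V_dn)/(S_up−S_dn) = (0.0000−5.0000)/(174.1580−136.3690) = -0.1323. V = [p*·0.0000 + (1−p*)·5.0000]/1.02 = 0.8525. B = V − Δ·S = 22.5916.
(0,0): S=155.0000. Δ = (V_up−V_dn)/(S_up−S_dn) = (0.8525−4.9020)/(164.3000−128.6500) = -0.1136. V = [p*·0.8525 + (1−p*)·4.9020]/1.02 = 1.5262. B = V − Δ·S = 19.1325.
Verification: the root portfolio costs Δ(0,0)·S0 + B(0,0) = 1.5262, matching V0.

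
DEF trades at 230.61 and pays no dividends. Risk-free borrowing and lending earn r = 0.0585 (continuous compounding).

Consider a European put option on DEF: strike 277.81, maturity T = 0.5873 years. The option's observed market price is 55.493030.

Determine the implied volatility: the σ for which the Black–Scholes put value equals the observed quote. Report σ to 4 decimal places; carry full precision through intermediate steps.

sigma = 0.4383

At σ = 0.4383 the Black–Scholes value reproduces the quote:
σ√T = 0.4383·√0.5873 = 0.335893
d₁ = (ln(S/K) + (r+σ²/2)T) / (σ√T) = (ln(230.61/277.81) + (0.0585+0.4383²/2)·0.5873) / 0.335893 = (-0.186209 + 0.090769) / 0.335893 = -0.284138
d₂ = d₁ − σ√T = -0.284138 − 0.335893 = -0.620032
e^{−rT} = 0.966226
N(−d₁) = 0.611848,  N(−d₂) = 0.732382
V = K·e^{−rT}·N(−d₂) − S·N(−d₁) = 196.591261 − 141.098231 = 55.493030 (the quoted price), and the Black–Scholes price is strictly increasing in σ, so σ is unique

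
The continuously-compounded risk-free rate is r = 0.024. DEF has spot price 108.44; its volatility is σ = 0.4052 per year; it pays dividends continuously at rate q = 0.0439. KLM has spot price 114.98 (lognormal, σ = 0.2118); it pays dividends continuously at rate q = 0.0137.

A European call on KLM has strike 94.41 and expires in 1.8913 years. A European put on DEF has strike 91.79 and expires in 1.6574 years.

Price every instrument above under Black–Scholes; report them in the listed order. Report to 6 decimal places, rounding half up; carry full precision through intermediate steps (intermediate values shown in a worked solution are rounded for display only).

price(KLM call K=94.41) = 25.678880
price(DEF put K=91.79) = 13.760056

[KLM call K=94.41]
σ√T = 0.2118·√1.8913 = 0.291277
d₁ = (ln(S/K) + (r−q+σ²/2)T) / (σ√T) = (ln(114.98/94.41) + (0.024−0.0137+0.2118²/2)·1.8913) / 0.291277 = (0.197111 + 0.061902) / 0.291277 = 0.889232
d₂ = d₁ − σ√T = 0.889232 − 0.291277 = 0.597955
e^{−rT} = 0.955624
e^{−qT} = 0.974422
N(d₁) = 0.813061,  N(d₂) = 0.725065
price = S·e^{−qT}·N(d₁) − K·e^{−rT}·N(d₂) = 91.094543 − 65.415663 = 25.678880
[DEF put K=91.79]
σ√T = 0.4052·√1.6574 = 0.521655
d₁ = (ln(S/K) + (r−q+σ²/2)T) / (σ√T) = (ln(108.44/91.79) + (0.024−0.0439+0.4052²/2)·1.6574) / 0.521655 = (0.166694 + 0.103080) / 0.521655 = 0.517149
d₂ = d₁ − σ√T = 0.517149 − 0.521655 = -0.004506
e^{−rT} = 0.961003
e^{−qT} = 0.929824
N(−d₁) = 0.302526,  N(−d₂) = 0.501797
price = K·e^{−rT}·N(−d₂) − S·e^{−qT}·N(−d₁) = 44.263797 − 30.503741 = 13.760056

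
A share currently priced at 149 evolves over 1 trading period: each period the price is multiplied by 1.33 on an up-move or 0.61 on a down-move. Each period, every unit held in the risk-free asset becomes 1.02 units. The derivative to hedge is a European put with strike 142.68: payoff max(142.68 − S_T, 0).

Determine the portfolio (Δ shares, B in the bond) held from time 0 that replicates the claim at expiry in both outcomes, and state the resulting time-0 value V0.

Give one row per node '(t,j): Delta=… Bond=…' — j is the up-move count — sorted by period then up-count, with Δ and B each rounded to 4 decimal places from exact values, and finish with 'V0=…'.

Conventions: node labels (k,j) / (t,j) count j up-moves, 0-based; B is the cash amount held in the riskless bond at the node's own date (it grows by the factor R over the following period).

(0,0): Delta=-0.4828 Bond=93.7918
V0=21.8612

Under the risk-neutral measure, an up-move has probability p* = (R−d)/(u−d) = 0.5694 and values discount at R = 1.02.
Payoffs at expiry: V(1,0)=51.7900, V(1,1)=0.0000
(0,0): S=149.0000. Δ = (V_up−V_dn)/(S_up−S_dn) = (0.0000−51.7900)/(198.1700−90.8900) = -0.4828. V = [p*·0.0000 + (1−p*)·51.7900]/1.02 = 21.8612. B = V − Δ·S = 93.7918.
Check: Δ(0,0)·S0 + B(0,0) = 21.8612 = V0.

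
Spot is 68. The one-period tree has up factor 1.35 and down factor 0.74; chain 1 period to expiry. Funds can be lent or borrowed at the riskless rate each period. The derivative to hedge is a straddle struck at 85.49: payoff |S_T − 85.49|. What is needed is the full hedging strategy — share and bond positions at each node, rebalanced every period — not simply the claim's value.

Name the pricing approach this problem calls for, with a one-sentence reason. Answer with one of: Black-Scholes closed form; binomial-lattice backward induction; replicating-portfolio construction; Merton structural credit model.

Key observation: the task asks for the hedge itself — share and bond holdings at every node of the 1-period tree on spot 68 with factors 1.35/0.74 — which is exactly what the replicating-portfolio construction produces.

framework: replicating-portfolio construction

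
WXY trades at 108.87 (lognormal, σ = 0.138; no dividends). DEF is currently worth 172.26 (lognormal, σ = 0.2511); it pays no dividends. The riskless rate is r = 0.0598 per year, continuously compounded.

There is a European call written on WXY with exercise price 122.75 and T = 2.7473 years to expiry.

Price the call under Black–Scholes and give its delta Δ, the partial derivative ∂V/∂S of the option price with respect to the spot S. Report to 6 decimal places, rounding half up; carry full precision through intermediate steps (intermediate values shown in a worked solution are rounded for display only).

σ√T = 0.138·√2.7473 = 0.228735
d₁ = (ln(S/K) + (r+σ²/2)T) / (σ√T) = (ln(108.87/122.75) + (0.0598+0.138²/2)·2.7473) / 0.228735 = (-0.119995 + 0.190448) / 0.228735 = 0.308012
d₂ = d₁ − σ√T = 0.308012 − 0.228735 = 0.079277
e^{−rT} = 0.848497
N(d₁) = 0.620963,  N(d₂) = 0.531594
Call price V = S·N(d₁) − K·e^{−rT}·N(d₂) = 67.604291 − 55.367124 = 12.237166
Δ = N(d₁) = 0.620963

price = 12.237166
Δ = 0.620963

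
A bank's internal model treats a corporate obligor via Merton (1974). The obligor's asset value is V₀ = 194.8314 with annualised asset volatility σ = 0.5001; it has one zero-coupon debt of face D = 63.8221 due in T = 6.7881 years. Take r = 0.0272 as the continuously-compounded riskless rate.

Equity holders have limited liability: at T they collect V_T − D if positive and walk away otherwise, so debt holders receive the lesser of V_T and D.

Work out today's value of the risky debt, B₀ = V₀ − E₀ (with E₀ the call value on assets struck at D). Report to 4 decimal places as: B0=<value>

Equity is a call on the firm's assets struck at D = 63.8221:
d₁ = [ln(V₀/D) + (r + σ²/2)T] / (σ√T)
   = [ln(194.8314/63.8221) + (0.0272 + 0.5·0.5001²)·6.7881] / (0.5001·√6.7881)
   = [1.116035 + 1.033488] / 1.302960 = 1.649724
d₂ = d₁ − σ√T = 1.649724 − 1.302960 = 0.346764
N(d₁) = 0.950500,  N(d₂) = 0.635616,  e^(−rT) = 0.831407
E₀ = V₀·N(d₁) − D·e^(−rT)·N(d₂)
   = 194.8314·0.950500 − 63.8221·0.831407·0.635616 = 151.460185
B₀ = V₀ − E₀ = 194.8314 − 151.460185 = 43.371215

B0=43.3712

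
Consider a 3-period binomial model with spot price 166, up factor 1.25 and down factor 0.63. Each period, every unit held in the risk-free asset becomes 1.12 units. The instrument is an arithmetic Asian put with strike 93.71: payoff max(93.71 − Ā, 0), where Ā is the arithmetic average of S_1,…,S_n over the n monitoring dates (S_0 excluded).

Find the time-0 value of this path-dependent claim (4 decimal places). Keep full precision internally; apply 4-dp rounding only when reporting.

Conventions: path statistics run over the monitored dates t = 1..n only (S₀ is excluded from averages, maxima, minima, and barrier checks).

Risk-neutral up-probability p* = (R−d)/(u−d) = (1.12−0.63)/(1.25−0.63) = 0.7903; the claim prices as the p*-weighted sum of path payoffs discounted by R^3.
Enumerate all 2^3 = 8 price paths (U = up ×1.25, D = down ×0.63); each path with k up-moves has probability p*^k·(1−p*)^(3−k).
DDD: Ā=70.6577, payoff=23.0523, prob=0.009218
UDD: Ā=140.1939, payoff=0.0000, prob=0.034746
DUD: Ā=105.8872, payoff=0.0000, prob=0.034746
UUD: Ā=210.0938, payoff=0.0000, prob=0.130967
DDU: Ā=84.2741, payoff=9.4360, prob=0.034746
UDU: Ā=167.2104, payoff=0.0000, prob=0.130967
DUU: Ā=132.9038, payoff=0.0000, prob=0.130967
UUU: Ā=263.6979, payoff=0.0000, prob=0.493643
Price = Σ prob·payoff / R^3 = 0.540368 / 1.404928 = 0.3846

price = 0.3846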